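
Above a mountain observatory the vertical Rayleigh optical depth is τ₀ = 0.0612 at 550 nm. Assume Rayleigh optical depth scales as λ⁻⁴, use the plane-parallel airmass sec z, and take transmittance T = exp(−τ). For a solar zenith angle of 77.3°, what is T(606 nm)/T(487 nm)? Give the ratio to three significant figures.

1.30

Airmass: sec 77.3° = 4.5486.
τ(606 nm) = 0.0612 × (550/606)⁴ × 4.5486 = 0.0612 × 0.6785 × 4.5486 = 0.1889.
τ(487 nm) = 0.0612 × (550/487)⁴ × 4.5486 = 0.0612 × 1.6268 × 4.5486 = 0.4529.
T(606)/T(487) = exp(τ_B − τ_A) = exp(0.2640) = 1.3021.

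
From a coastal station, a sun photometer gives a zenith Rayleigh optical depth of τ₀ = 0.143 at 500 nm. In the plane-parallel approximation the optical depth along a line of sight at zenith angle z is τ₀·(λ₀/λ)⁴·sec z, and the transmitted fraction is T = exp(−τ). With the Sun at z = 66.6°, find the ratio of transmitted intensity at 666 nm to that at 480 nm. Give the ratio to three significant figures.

1.36

Airmass: sec 66.6° = 2.5180.
τ(666 nm) = 0.143 × (500/666)⁴ × 2.5180 = 0.143 × 0.3177 × 2.5180 = 0.1144.
τ(480 nm) = 0.143 × (500/480)⁴ × 2.5180 = 0.143 × 1.1774 × 2.5180 = 0.4239.
T(666)/T(480) = exp(τ_B − τ_A) = exp(0.3096) = 1.3628.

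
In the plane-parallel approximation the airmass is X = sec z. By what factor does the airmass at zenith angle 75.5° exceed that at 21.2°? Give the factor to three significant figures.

3.72

X(75.5°)/X(21.2°) = sec 75.5° / sec 21.2° = cos 21.2° / cos 75.5° = 0.9323/0.2504 = 3.7236.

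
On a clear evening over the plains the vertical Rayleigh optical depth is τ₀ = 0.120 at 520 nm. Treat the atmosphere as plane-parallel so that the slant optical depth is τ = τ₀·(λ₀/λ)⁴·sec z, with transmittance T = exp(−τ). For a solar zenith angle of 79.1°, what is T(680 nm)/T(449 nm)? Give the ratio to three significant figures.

Airmass: sec 79.1° = 5.2883.
τ(680 nm) = 0.120 × (520/680)⁴ × 5.2883 = 0.120 × 0.3420 × 5.2883 = 0.2170.
τ(449 nm) = 0.120 × (520/449)⁴ × 5.2883 = 0.120 × 1.7990 × 5.2883 = 1.1416.
T(680)/T(449) = exp(τ_B − τ_A) = exp(0.9246) = 2.5209.

2.52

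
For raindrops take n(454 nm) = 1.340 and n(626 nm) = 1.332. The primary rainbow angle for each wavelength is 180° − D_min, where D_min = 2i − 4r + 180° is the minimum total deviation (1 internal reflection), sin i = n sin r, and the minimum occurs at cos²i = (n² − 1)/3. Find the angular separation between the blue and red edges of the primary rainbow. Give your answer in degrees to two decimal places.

At 454 nm (n = 1.340): cos²i = 0.26520 → i = 59.004°, r = 39.770°, D_min = 138.929°, rainbow angle = 41.071°.
At 626 nm (n = 1.332): cos²i = 0.25807 → i = 59.469°, r = 40.290°, D_min = 137.776°, rainbow angle = 42.224°.
Angular width = |41.071° − 42.224°| = 1.153°.

1.15°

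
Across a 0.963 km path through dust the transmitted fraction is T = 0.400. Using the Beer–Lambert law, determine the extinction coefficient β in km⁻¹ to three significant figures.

Beer–Lambert: T = exp(−βL) ⇒ β = −ln(T)/L = −ln(0.400)/0.963 = 0.9163/0.963 = 0.9515 km⁻¹.

0.951 km⁻¹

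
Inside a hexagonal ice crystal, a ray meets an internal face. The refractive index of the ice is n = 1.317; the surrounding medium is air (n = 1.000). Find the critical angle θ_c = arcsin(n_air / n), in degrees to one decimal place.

sin θ_c = n_air / n = 1.000 / 1.317 = 0.7593.
θ_c = arcsin(0.7593) = 49.40°.

49.4°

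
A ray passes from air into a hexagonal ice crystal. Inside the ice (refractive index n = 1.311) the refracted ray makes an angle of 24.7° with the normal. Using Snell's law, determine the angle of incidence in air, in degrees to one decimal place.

33.2°

Snell: sin θ_i = n · sin θ_r = 1.311 × sin 24.7° = 1.311 × 0.4179 = 0.5478.
θ_i = arcsin(0.5478) = 33.22°.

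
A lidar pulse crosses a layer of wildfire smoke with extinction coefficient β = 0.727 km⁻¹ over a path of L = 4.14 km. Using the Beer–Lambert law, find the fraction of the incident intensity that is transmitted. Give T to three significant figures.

0.0493

τ = β·L = 0.727 × 4.14 = 3.0098.
T = exp(−3.0098) = 0.0493.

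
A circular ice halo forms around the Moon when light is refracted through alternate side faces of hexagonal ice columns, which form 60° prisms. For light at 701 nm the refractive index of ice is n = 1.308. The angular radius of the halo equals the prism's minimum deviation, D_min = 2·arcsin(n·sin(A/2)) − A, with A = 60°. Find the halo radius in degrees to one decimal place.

n·sin(A/2) = 1.308 × sin 30° = 1.308 × 0.5000 = 0.6540.
D_min = 2·arcsin(0.6540) − 60° = 2 × 40.844° − 60° = 21.688°.

21.7°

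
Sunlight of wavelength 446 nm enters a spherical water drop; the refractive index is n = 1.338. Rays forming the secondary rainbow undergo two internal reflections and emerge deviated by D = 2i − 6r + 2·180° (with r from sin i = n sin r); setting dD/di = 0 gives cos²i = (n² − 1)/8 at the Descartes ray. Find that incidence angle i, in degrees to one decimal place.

71.7°

cos²i = (1.338² − 1)/8 = (1.79024 − 1)/8 = 0.09878.
cos i = 0.31429, so i = 71.682°.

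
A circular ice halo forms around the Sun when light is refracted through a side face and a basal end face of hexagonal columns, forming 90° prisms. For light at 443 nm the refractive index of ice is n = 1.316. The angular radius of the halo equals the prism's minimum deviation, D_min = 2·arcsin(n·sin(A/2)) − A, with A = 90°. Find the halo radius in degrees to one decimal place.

n·sin(A/2) = 1.316 × sin 45° = 1.316 × 0.7071 = 0.9306.
D_min = 2·arcsin(0.9306) − 90° = 2 × 68.521° − 90° = 47.042°.

47.0°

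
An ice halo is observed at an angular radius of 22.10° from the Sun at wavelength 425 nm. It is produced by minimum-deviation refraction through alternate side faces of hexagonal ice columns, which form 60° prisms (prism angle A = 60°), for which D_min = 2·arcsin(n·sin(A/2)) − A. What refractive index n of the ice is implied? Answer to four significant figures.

Rearranging: n = sin((D_min + A)/2) / sin(A/2).
(D_min + A)/2 = (22.10° + 60°)/2 = 41.050°.
n = sin 41.050° / sin 30° = 0.6567 / 0.5000 = 1.3134.

1.313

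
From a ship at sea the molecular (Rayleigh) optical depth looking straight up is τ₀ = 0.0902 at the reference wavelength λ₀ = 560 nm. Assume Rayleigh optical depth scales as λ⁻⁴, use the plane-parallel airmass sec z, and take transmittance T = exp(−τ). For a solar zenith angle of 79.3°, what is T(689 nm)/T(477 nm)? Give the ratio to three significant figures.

2.04

Airmass: sec 79.3° = 5.3860.
τ(689 nm) = 0.0902 × (560/689)⁴ × 5.3860 = 0.0902 × 0.4364 × 5.3860 = 0.2120.
τ(477 nm) = 0.0902 × (560/477)⁴ × 5.3860 = 0.0902 × 1.8997 × 5.3860 = 0.9229.
T(689)/T(477) = exp(τ_B − τ_A) = exp(0.7109) = 2.0358.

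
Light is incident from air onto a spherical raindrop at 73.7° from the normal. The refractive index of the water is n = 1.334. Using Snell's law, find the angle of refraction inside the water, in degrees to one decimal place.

Snell: sin θ_r = sin θ_i / n = sin 73.7° / 1.334 = 0.9598 / 1.334 = 0.7195.
θ_r = arcsin(0.7195) = 46.01°.

46.0°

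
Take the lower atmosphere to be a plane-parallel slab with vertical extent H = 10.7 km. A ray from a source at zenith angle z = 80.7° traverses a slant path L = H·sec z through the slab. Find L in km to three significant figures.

sec z = 1/cos 80.7° = 6.1880.
L = 10.7 × 6.1880 = 66.211 km.

66.2 km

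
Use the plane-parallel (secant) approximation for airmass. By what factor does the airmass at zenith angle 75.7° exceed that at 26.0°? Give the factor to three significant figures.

X(75.7°)/X(26.0°) = sec 75.7° / sec 26.0° = cos 26.0° / cos 75.7° = 0.8988/0.2470 = 3.6389.

3.64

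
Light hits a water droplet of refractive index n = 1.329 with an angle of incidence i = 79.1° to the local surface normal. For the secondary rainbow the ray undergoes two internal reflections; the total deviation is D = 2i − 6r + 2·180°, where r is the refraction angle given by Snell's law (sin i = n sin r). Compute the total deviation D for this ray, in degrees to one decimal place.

232.4°

sin r = sin 79.1° / 1.329 = 0.9820/1.329 = 0.7389; r = 47.64°.
D = 2·79.1° − 6·47.64° + 2·180° = 158.20° − 285.81° + 360° = 232.39°.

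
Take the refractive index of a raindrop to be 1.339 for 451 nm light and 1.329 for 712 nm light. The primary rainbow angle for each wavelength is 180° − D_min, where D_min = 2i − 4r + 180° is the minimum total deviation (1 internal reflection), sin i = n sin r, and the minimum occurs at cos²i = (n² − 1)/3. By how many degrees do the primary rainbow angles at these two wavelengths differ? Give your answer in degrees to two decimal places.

1.45°

At 451 nm (n = 1.339): cos²i = 0.26431 → i = 59.062°, r = 39.834°, D_min = 138.786°, rainbow angle = 41.214°.
At 712 nm (n = 1.329): cos²i = 0.25541 → i = 59.643°, r = 40.487°, D_min = 137.337°, rainbow angle = 42.663°.
Angular width = |41.214° − 42.663°| = 1.450°.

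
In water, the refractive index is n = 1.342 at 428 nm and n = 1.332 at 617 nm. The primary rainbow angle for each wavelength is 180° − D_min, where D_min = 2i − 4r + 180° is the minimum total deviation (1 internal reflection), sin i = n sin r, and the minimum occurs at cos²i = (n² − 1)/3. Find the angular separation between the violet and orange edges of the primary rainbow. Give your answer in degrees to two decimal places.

At 428 nm (n = 1.342): cos²i = 0.26699 → i = 58.888°, r = 39.641°, D_min = 139.213°, rainbow angle = 40.787°.
At 617 nm (n = 1.332): cos²i = 0.25807 → i = 59.469°, r = 40.290°, D_min = 137.776°, rainbow angle = 42.224°.
Angular width = |40.787° − 42.224°| = 1.437°.

1.44°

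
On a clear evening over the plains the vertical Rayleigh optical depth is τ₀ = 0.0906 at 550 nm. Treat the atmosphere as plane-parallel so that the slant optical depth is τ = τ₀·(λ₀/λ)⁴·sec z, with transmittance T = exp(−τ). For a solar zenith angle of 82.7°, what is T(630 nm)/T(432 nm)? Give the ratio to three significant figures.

4.30

Airmass: sec 82.7° = 7.8700.
τ(630 nm) = 0.0906 × (550/630)⁴ × 7.8700 = 0.0906 × 0.5809 × 7.8700 = 0.4142.
τ(432 nm) = 0.0906 × (550/432)⁴ × 7.8700 = 0.0906 × 2.6273 × 7.8700 = 1.8734.
T(630)/T(432) = exp(τ_B − τ_A) = exp(1.4592) = 4.3024.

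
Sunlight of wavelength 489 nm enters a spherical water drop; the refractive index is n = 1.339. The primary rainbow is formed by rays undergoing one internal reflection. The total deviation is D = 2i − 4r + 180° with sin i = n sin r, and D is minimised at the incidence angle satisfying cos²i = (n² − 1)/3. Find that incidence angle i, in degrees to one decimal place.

cos²i = (1.339² − 1)/3 = (1.79292 − 1)/3 = 0.26431.
cos i = 0.51411, so i = 59.062°.

59.1°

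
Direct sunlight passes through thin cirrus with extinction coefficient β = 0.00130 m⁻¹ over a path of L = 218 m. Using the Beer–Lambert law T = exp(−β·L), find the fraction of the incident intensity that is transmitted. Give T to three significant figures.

τ = β·L = 0.00130 × 218 = 0.2834.
T = exp(−0.2834) = 0.7532.

0.753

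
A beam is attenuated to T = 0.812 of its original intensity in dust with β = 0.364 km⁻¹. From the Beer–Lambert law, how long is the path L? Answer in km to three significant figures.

Beer–Lambert: T = exp(−βL) ⇒ L = −ln(T)/β = −ln(0.812)/0.364 = 0.2083/0.364 = 0.5721 km.

0.572 km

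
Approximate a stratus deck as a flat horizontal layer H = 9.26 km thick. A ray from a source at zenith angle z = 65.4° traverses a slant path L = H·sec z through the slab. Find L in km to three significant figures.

22.2 km

sec z = 1/cos 65.4° = 2.4022.
L = 9.26 × 2.4022 = 22.245 km.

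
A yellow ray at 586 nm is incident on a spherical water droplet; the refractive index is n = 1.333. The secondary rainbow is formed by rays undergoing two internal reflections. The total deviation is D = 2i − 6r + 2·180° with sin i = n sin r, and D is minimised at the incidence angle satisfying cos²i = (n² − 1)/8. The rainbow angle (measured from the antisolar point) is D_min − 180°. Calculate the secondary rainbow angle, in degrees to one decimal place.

50.9°

cos²i = (1.77689 − 1)/8 = 0.09711; i = arccos(0.31163) = 71.843°.
sin r = sin 71.843°/1.333 = 0.71283; r = 45.466°.
D_min = 2·71.843° − 6·45.466° + 360° = 230.891°.
Rainbow angle = D_min − 180° = 50.891°.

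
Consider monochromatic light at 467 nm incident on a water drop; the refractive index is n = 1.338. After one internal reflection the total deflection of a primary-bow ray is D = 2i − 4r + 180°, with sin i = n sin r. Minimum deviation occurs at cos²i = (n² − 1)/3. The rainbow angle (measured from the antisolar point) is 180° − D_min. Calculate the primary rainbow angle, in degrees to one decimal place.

41.4°

cos²i = (1.79024 − 1)/3 = 0.26341; i = arccos(0.51324) = 59.120°.
sin r = sin 59.120°/1.338 = 0.64144; r = 39.899°.
D_min = 2·59.120° − 4·39.899° + 180° = 138.643°.
Rainbow angle = 180° − D_min = 41.357°.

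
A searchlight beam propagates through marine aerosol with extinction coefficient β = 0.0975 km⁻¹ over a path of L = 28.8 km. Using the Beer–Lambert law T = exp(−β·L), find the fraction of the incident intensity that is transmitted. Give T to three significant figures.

τ = β·L = 0.0975 × 28.8 = 2.8080.
T = exp(−2.8080) = 0.0603.

0.0603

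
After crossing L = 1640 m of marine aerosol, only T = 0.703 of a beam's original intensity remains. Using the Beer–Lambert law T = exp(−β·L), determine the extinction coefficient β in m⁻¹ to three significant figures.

0.000215 m⁻¹

Beer–Lambert: T = exp(−βL) ⇒ β = −ln(T)/L = −ln(0.703)/1640 = 0.3524/1640 = 0.0002149 m⁻¹.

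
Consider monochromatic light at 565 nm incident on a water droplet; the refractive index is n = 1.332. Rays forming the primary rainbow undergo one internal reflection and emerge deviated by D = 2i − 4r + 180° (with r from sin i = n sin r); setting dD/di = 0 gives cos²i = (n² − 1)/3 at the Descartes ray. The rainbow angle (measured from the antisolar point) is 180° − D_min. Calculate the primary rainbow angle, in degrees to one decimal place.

cos²i = (1.77422 − 1)/3 = 0.25807; i = arccos(0.50801) = 59.469°.
sin r = sin 59.469°/1.332 = 0.64666; r = 40.290°.
D_min = 2·59.469° − 4·40.290° + 180° = 137.776°.
Rainbow angle = 180° − D_min = 42.224°.

42.2°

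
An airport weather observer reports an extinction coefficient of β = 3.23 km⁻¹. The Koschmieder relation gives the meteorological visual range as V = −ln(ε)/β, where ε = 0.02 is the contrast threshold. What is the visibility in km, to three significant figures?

V = −ln(0.02) / 3.23 = 3.912 / 3.23 = 1.2112 km.

1.21 km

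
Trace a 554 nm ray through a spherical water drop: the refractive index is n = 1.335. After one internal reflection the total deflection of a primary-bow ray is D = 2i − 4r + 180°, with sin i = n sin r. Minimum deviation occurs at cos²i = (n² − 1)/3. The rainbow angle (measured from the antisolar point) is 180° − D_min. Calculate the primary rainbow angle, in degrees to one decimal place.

41.8°

cos²i = (1.78222 − 1)/3 = 0.26074; i = arccos(0.51063) = 59.294°.
sin r = sin 59.294°/1.335 = 0.64405; r = 40.094°.
D_min = 2·59.294° − 4·40.094° + 180° = 138.212°.
Rainbow angle = 180° − D_min = 41.788°.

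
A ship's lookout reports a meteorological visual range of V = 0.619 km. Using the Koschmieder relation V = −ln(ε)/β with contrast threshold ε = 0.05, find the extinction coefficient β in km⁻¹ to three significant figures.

β = −ln(0.05) / V = 2.996 / 0.619 = 4.8396 km⁻¹.

4.84 km⁻¹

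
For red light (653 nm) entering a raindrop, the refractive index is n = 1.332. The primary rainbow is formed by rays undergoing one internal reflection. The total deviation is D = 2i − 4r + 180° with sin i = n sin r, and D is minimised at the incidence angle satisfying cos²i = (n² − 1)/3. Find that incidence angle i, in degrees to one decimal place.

59.5°

cos²i = (1.332² − 1)/3 = (1.77422 − 1)/3 = 0.25807.
cos i = 0.50801, so i = 59.469°.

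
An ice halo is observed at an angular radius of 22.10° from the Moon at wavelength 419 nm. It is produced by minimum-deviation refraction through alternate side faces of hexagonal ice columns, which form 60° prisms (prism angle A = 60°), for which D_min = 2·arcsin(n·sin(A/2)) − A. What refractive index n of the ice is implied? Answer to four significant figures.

Rearranging: n = sin((D_min + A)/2) / sin(A/2).
(D_min + A)/2 = (22.10° + 60°)/2 = 41.050°.
n = sin 41.050° / sin 30° = 0.6567 / 0.5000 = 1.3134.

1.313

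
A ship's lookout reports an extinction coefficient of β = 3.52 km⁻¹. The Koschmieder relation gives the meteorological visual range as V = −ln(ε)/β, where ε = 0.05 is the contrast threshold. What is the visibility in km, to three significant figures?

V = −ln(0.05) / 3.52 = 2.996 / 3.52 = 0.8511 km.

0.851 km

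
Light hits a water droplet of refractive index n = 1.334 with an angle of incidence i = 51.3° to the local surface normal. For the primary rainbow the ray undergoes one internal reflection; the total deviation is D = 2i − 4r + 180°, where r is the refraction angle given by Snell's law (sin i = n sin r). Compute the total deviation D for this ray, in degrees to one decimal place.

sin r = sin 51.3° / 1.334 = 0.7804/1.334 = 0.5850; r = 35.81°.
D = 2·51.3° − 4·35.81° + 180° = 102.60° − 143.22° + 180° = 139.38°.

139.4°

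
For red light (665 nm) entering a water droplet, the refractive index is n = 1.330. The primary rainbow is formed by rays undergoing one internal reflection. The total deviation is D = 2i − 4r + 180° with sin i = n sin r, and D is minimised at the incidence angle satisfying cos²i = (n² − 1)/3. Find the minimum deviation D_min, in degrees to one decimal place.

137.5°

cos²i = (1.76890 − 1)/3 = 0.25630; i = arccos(0.50626) = 59.585°.
sin r = sin 59.585°/1.330 = 0.64841; r = 40.422°.
D_min = 2·59.585° − 4·40.422° + 180° = 137.484°.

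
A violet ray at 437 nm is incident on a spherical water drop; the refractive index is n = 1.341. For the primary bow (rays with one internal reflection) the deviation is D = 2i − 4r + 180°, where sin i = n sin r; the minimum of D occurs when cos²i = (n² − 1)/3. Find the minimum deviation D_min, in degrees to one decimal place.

139.1°

cos²i = (1.79828 − 1)/3 = 0.26609; i = arccos(0.51584) = 58.946°.
sin r = sin 58.946°/1.341 = 0.63884; r = 39.705°.
D_min = 2·58.946° − 4·39.705° + 180° = 139.071°.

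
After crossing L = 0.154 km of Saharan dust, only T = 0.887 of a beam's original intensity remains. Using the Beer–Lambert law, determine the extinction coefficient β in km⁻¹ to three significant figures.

0.779 km⁻¹

Beer–Lambert: T = exp(−βL) ⇒ β = −ln(T)/L = −ln(0.887)/0.154 = 0.1199/0.154 = 0.7786 km⁻¹.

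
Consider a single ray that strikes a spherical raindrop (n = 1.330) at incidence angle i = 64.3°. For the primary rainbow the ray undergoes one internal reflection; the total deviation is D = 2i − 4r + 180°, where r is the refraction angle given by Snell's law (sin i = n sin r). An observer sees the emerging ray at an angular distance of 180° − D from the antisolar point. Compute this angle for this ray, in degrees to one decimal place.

42.0°

sin r = sin 64.3° / 1.330 = 0.9011/1.330 = 0.6775; r = 42.65°.
D = 2·64.3° − 4·42.65° + 180° = 128.60° − 170.59° + 180° = 138.01°.
Angle from antisolar point = 180° − D = 41.99°.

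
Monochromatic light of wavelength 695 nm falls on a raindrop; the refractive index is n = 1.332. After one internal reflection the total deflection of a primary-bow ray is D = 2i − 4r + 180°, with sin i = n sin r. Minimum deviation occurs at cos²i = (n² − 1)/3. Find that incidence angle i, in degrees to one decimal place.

59.5°

cos²i = (1.332² − 1)/3 = (1.77422 − 1)/3 = 0.25807.
cos i = 0.50801, so i = 59.469°.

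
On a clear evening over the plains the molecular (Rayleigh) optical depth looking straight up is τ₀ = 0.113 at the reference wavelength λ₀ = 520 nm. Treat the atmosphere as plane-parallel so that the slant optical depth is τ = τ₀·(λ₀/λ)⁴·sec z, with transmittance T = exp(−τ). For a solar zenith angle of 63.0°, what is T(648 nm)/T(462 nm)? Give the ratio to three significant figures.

1.34

Airmass: sec 63.0° = 2.2027.
τ(648 nm) = 0.113 × (520/648)⁴ × 2.2027 = 0.113 × 0.4147 × 2.2027 = 0.1032.
τ(462 nm) = 0.113 × (520/462)⁴ × 2.2027 = 0.113 × 1.6049 × 2.2027 = 0.3995.
T(648)/T(462) = exp(τ_B − τ_A) = exp(0.2962) = 1.3448.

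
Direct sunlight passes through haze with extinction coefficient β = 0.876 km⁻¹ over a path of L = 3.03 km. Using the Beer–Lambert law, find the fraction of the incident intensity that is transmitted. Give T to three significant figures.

τ = β·L = 0.876 × 3.03 = 2.6543.
T = exp(−2.6543) = 0.0703.

0.0703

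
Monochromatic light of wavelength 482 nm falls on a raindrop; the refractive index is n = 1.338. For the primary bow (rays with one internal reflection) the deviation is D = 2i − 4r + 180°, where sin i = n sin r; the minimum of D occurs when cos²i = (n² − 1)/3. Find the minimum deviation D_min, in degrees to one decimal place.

138.6°

cos²i = (1.79024 − 1)/3 = 0.26341; i = arccos(0.51324) = 59.120°.
sin r = sin 59.120°/1.338 = 0.64144; r = 39.899°.
D_min = 2·59.120° − 4·39.899° + 180° = 138.643°.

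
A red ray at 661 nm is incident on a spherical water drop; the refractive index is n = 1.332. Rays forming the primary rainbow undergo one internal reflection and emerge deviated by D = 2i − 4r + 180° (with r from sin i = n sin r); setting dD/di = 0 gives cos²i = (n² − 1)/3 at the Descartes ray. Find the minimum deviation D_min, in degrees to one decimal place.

cos²i = (1.77422 − 1)/3 = 0.25807; i = arccos(0.50801) = 59.469°.
sin r = sin 59.469°/1.332 = 0.64666; r = 40.290°.
D_min = 2·59.469° − 4·40.290° + 180° = 137.776°.

137.8°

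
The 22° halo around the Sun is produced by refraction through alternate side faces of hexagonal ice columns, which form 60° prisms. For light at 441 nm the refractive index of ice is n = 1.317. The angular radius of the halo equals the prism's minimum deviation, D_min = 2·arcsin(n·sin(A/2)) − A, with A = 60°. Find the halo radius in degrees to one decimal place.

22.4°

n·sin(A/2) = 1.317 × sin 30° = 1.317 × 0.5000 = 0.6585.
D_min = 2·arcsin(0.6585) − 60° = 2 × 41.186° − 60° = 22.371°.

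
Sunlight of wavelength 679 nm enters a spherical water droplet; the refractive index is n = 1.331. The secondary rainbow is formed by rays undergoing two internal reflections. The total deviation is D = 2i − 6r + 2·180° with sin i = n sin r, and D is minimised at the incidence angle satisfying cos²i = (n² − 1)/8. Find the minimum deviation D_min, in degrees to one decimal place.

230.4°

cos²i = (1.77156 − 1)/8 = 0.09645; i = arccos(0.31056) = 71.907°.
sin r = sin 71.907°/1.331 = 0.71417; r = 45.575°.
D_min = 2·71.907° − 6·45.575° + 360° = 230.365°.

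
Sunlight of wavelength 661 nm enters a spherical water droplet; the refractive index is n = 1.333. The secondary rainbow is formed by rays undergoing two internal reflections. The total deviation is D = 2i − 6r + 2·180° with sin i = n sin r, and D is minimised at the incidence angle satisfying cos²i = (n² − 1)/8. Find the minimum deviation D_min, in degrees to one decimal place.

230.9°

cos²i = (1.77689 − 1)/8 = 0.09711; i = arccos(0.31163) = 71.843°.
sin r = sin 71.843°/1.333 = 0.71283; r = 45.466°.
D_min = 2·71.843° − 6·45.466° + 360° = 230.891°.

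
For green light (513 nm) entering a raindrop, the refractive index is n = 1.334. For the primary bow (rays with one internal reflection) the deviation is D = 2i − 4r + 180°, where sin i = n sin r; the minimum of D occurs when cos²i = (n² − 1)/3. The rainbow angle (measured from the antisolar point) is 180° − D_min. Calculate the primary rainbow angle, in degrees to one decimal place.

41.9°

cos²i = (1.77956 − 1)/3 = 0.25985; i = arccos(0.50976) = 59.352°.
sin r = sin 59.352°/1.334 = 0.64492; r = 40.159°.
D_min = 2·59.352° − 4·40.159° + 180° = 138.067°.
Rainbow angle = 180° − D_min = 41.933°.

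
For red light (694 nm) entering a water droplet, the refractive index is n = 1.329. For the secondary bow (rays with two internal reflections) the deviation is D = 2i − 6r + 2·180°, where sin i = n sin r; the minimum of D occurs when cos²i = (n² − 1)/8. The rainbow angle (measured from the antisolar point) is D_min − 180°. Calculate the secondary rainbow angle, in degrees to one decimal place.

49.8°

cos²i = (1.76624 − 1)/8 = 0.09578; i = arccos(0.30948) = 71.972°.
sin r = sin 71.972°/1.329 = 0.71550; r = 45.685°.
D_min = 2·71.972° − 6·45.685° + 360° = 229.837°.
Rainbow angle = D_min − 180° = 49.837°.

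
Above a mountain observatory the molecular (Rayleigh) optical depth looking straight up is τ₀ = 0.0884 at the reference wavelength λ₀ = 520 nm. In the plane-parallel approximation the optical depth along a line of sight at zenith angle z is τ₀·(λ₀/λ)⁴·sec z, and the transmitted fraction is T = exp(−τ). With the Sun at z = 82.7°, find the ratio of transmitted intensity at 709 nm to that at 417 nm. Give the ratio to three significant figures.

4.40

Airmass: sec 82.7° = 7.8700.
τ(709 nm) = 0.0884 × (520/709)⁴ × 7.8700 = 0.0884 × 0.2894 × 7.8700 = 0.2013.
τ(417 nm) = 0.0884 × (520/417)⁴ × 7.8700 = 0.0884 × 2.4181 × 7.8700 = 1.6823.
T(709)/T(417) = exp(τ_B − τ_A) = exp(1.4810) = 4.3972.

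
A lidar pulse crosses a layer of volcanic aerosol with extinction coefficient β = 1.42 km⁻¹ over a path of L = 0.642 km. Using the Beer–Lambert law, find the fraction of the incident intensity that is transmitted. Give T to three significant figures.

τ = β·L = 1.42 × 0.642 = 0.9116.
T = exp(−0.9116) = 0.4019.

0.402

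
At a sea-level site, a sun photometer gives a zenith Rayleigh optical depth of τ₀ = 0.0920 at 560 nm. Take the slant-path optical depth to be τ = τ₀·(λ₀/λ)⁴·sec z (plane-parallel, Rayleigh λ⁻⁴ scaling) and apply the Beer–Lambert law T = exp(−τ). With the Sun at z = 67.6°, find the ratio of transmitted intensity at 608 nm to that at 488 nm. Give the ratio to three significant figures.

Airmass: sec 67.6° = 2.6242.
τ(608 nm) = 0.0920 × (560/608)⁴ × 2.6242 = 0.0920 × 0.7197 × 2.6242 = 0.1737.
τ(488 nm) = 0.0920 × (560/488)⁴ × 2.6242 = 0.0920 × 1.7341 × 2.6242 = 0.4187.
T(608)/T(488) = exp(τ_B − τ_A) = exp(0.2449) = 1.2775.

1.28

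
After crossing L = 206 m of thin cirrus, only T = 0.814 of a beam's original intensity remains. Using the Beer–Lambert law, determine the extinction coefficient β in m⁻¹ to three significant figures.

Beer–Lambert: T = exp(−βL) ⇒ β = −ln(T)/L = −ln(0.814)/206 = 0.2058/206 = 0.000999 m⁻¹.

0.000999 m⁻¹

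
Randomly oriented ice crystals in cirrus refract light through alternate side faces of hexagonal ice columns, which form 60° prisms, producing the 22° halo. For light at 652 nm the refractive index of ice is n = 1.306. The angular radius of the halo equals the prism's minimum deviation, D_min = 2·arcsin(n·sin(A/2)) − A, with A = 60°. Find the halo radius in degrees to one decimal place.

n·sin(A/2) = 1.306 × sin 30° = 1.306 × 0.5000 = 0.6530.
D_min = 2·arcsin(0.6530) − 60° = 2 × 40.768° − 60° = 21.536°.

21.5°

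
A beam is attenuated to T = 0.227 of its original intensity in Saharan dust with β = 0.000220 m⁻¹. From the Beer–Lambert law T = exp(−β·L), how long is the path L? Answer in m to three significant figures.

6740 m

Beer–Lambert: T = exp(−βL) ⇒ L = −ln(T)/β = −ln(0.227)/0.000220 = 1.4828/0.000220 = 6740 m.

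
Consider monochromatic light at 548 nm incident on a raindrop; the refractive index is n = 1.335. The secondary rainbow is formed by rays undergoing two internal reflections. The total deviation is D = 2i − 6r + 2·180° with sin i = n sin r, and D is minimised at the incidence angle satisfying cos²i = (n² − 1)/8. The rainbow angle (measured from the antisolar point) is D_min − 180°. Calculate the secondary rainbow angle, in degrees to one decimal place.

51.4°

cos²i = (1.78222 − 1)/8 = 0.09778; i = arccos(0.31269) = 71.778°.
sin r = sin 71.778°/1.335 = 0.71150; r = 45.357°.
D_min = 2·71.778° − 6·45.357° + 360° = 231.414°.
Rainbow angle = D_min − 180° = 51.414°.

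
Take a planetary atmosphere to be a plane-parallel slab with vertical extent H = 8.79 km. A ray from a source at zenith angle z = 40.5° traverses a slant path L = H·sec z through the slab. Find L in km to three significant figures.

11.6 km

sec z = 1/cos 40.5° = 1.3151.
L = 8.79 × 1.3151 = 11.560 km.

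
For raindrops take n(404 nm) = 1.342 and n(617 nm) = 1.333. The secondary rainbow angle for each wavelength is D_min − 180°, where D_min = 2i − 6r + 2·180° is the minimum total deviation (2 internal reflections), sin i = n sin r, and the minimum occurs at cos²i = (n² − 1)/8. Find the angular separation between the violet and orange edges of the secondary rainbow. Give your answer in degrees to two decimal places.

2.33°

At 404 nm (n = 1.342): cos²i = 0.10012 → i = 71.554°, r = 44.981°, D_min = 233.222°, rainbow angle = 53.222°.
At 617 nm (n = 1.333): cos²i = 0.09711 → i = 71.843°, r = 45.466°, D_min = 230.891°, rainbow angle = 50.891°.
Angular width = |53.222° − 50.891°| = 2.331°.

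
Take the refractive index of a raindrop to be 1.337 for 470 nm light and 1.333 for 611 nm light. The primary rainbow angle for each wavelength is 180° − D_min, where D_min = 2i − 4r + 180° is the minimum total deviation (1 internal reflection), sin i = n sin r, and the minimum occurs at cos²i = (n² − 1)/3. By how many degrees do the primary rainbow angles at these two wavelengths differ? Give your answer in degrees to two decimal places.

0.58°

At 470 nm (n = 1.337): cos²i = 0.26252 → i = 59.178°, r = 39.964°, D_min = 138.500°, rainbow angle = 41.500°.
At 611 nm (n = 1.333): cos²i = 0.25896 → i = 59.410°, r = 40.225°, D_min = 137.922°, rainbow angle = 42.078°.
Angular width = |41.500° − 42.078°| = 0.578°.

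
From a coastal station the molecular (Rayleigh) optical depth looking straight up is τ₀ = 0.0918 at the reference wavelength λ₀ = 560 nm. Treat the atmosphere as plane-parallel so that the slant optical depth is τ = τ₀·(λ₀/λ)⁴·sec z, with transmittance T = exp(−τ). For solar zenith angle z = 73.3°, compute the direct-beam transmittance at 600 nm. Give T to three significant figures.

0.785

sec 73.3° = 3.4799.
τ = 0.0918 × (560/600)⁴ × 3.4799 = 0.0918 × 0.7588 × 3.4799 = 0.2424.
T = exp(−0.2424) = 0.7847.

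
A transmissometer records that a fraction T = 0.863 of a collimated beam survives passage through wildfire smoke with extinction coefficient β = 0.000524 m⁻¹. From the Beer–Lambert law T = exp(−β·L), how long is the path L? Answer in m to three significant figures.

281 m

Beer–Lambert: T = exp(−βL) ⇒ L = −ln(T)/β = −ln(0.863)/0.000524 = 0.1473/0.000524 = 281.2 m.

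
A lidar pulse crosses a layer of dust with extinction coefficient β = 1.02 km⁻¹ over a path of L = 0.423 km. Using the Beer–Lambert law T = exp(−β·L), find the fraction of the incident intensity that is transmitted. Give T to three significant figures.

0.650

τ = β·L = 1.02 × 0.423 = 0.4315.
T = exp(−0.4315) = 0.6496.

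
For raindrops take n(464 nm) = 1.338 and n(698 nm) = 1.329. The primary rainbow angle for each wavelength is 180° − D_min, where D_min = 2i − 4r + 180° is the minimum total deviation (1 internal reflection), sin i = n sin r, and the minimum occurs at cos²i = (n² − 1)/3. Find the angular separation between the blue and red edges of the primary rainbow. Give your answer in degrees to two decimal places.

1.31°

At 464 nm (n = 1.338): cos²i = 0.26341 → i = 59.120°, r = 39.899°, D_min = 138.643°, rainbow angle = 41.357°.
At 698 nm (n = 1.329): cos²i = 0.25541 → i = 59.643°, r = 40.487°, D_min = 137.337°, rainbow angle = 42.663°.
Angular width = |41.357° − 42.663°| = 1.307°.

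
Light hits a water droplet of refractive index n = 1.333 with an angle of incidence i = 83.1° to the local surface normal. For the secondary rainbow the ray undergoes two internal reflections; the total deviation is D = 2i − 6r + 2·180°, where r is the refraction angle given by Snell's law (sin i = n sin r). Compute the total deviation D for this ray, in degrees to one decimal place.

237.4°

sin r = sin 83.1° / 1.333 = 0.9928/1.333 = 0.7448; r = 48.14°.
D = 2·83.1° − 6·48.14° + 2·180° = 166.20° − 288.83° + 360° = 237.37°.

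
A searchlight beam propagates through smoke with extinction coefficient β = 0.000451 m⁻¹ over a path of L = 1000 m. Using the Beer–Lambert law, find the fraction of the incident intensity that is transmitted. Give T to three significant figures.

τ = β·L = 0.000451 × 1000 = 0.4510.
T = exp(−0.4510) = 0.6370.

0.637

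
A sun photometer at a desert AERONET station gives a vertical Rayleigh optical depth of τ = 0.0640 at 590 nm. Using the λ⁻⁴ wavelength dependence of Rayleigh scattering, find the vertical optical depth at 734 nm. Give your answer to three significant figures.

τ(734 nm) = τ(590 nm) × (590/734)⁴ = 0.0640 × (0.8038)⁴ = 0.0640 × 0.4175 = 0.0267.

0.0267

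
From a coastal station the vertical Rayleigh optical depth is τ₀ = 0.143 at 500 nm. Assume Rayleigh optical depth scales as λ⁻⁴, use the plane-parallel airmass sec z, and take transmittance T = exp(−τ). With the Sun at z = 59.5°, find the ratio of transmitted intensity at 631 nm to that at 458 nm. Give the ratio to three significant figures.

Airmass: sec 59.5° = 1.9703.
τ(631 nm) = 0.143 × (500/631)⁴ × 1.9703 = 0.143 × 0.3942 × 1.9703 = 0.1111.
τ(458 nm) = 0.143 × (500/458)⁴ × 1.9703 = 0.143 × 1.4204 × 1.9703 = 0.4002.
T(631)/T(458) = exp(τ_B − τ_A) = exp(0.2891) = 1.3353.

1.34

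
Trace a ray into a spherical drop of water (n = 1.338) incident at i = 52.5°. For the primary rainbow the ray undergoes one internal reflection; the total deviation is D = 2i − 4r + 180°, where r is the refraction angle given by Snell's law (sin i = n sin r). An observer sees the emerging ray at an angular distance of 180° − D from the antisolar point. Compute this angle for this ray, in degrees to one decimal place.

40.5°

sin r = sin 52.5° / 1.338 = 0.7934/1.338 = 0.5929; r = 36.37°.
D = 2·52.5° − 4·36.37° + 180° = 105.00° − 145.46° + 180° = 139.54°.
Angle from antisolar point = 180° − D = 40.46°.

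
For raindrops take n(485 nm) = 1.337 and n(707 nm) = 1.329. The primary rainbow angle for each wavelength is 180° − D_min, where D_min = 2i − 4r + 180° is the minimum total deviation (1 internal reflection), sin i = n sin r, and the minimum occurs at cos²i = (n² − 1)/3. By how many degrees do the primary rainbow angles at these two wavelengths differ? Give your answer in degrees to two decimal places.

1.16°

At 485 nm (n = 1.337): cos²i = 0.26252 → i = 59.178°, r = 39.964°, D_min = 138.500°, rainbow angle = 41.500°.
At 707 nm (n = 1.329): cos²i = 0.25541 → i = 59.643°, r = 40.487°, D_min = 137.337°, rainbow angle = 42.663°.
Angular width = |41.500° − 42.663°| = 1.163°.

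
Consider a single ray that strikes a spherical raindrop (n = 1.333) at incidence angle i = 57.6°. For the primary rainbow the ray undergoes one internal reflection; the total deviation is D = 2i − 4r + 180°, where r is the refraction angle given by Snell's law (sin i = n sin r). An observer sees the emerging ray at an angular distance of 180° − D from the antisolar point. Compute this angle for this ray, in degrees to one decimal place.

sin r = sin 57.6° / 1.333 = 0.8443/1.333 = 0.6334; r = 39.30°.
D = 2·57.6° − 4·39.30° + 180° = 115.20° − 157.21° + 180° = 137.99°.
Angle from antisolar point = 180° − D = 42.01°.

42.0°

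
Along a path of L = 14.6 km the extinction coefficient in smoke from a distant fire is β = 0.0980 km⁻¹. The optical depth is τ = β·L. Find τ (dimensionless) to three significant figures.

1.43

τ = β·L = 0.0980 × 14.6 = 1.4308.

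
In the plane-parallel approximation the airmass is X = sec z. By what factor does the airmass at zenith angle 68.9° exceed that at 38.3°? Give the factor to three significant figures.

2.18

X(68.9°)/X(38.3°) = sec 68.9° / sec 38.3° = cos 38.3° / cos 68.9° = 0.7848/0.3600 = 2.1800.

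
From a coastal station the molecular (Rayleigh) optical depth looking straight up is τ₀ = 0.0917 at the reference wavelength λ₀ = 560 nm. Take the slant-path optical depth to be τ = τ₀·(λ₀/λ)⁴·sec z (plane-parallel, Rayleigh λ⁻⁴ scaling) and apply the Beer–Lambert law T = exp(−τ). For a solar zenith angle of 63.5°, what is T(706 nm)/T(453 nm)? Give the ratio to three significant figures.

Airmass: sec 63.5° = 2.2412.
τ(706 nm) = 0.0917 × (560/706)⁴ × 2.2412 = 0.0917 × 0.3959 × 2.2412 = 0.0814.
τ(453 nm) = 0.0917 × (560/453)⁴ × 2.2412 = 0.0917 × 2.3354 × 2.2412 = 0.4800.
T(706)/T(453) = exp(τ_B − τ_A) = exp(0.3986) = 1.4897.

1.49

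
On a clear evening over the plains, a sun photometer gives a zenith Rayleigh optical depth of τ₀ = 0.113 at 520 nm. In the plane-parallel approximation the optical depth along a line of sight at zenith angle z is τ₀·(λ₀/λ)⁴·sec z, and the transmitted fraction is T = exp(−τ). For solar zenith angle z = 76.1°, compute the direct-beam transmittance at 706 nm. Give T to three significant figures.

0.871

sec 76.1° = 4.1627.
τ = 0.113 × (520/706)⁴ × 4.1627 = 0.113 × 0.2943 × 4.1627 = 0.1384.
T = exp(−0.1384) = 0.8707.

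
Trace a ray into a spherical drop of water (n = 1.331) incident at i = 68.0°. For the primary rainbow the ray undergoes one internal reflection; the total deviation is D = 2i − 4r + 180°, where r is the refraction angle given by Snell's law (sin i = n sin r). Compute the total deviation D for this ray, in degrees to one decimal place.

sin r = sin 68.0° / 1.331 = 0.9272/1.331 = 0.6966; r = 44.16°.
D = 2·68.0° − 4·44.16° + 180° = 136.00° − 176.62° + 180° = 139.38°.

139.4°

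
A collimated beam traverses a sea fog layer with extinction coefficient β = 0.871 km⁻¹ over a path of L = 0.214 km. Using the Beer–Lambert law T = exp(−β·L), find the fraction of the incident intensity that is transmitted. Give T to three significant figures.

0.830

τ = β·L = 0.871 × 0.214 = 0.1864.
T = exp(−0.1864) = 0.8299.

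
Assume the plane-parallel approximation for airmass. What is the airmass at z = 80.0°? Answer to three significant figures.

X = sec z = 1/cos 80.0° = 1/0.1736 = 5.7588.

5.76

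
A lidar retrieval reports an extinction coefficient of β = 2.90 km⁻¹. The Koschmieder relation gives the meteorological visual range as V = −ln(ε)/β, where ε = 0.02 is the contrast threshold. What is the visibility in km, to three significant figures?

1.35 km

V = −ln(0.02) / 2.90 = 3.912 / 2.90 = 1.3490 km.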